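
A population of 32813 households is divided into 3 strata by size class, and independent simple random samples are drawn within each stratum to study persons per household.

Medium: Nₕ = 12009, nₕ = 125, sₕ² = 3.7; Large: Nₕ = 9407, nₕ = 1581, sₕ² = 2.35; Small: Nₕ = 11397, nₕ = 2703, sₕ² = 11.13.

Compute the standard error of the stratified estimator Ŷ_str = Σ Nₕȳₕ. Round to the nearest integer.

Var(Ŷ_str) = Σₕ Nₕ²(1 − fₕ)sₕ²/nₕ.
Medium: 12009²·(1 − 125/12009)·3.7/125 = 4.2243627 × 10^6.
Large: 9407²·(1 − 1581/9407)·2.35/1581 = 109427.63.
Small: 11397²·(1 − 2703/11397)·11.13/2703 = 407999.19.
Sum = 4.7417895 × 10^6.
SE = √(4.7417895 × 10^6) = 2178.

2178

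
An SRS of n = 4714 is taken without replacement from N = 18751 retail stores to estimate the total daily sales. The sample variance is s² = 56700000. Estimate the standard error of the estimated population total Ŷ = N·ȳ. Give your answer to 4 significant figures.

Var(Ŷ) = N²·Var(ȳ) = N²·(1 − n/N)·s²/n.
f = 4714/18751 = 0.25139993; Var(ȳ) = 0.74860007·56700000/4714 = 9004.163.
Var(Ŷ) = 18751² · 9004.163 = 3.1658637 × 10^12.
SE(Ŷ) = √(3.1658637 × 10^12) = 1.779 × 10^6.

1.779 × 10^6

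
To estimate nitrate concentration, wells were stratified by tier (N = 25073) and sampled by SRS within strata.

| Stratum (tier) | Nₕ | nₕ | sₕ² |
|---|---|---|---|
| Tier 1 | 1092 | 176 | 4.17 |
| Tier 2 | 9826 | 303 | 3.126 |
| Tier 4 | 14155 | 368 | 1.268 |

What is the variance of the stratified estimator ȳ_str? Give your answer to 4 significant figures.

0.002643

Var(ȳ_str) = Σₕ Wₕ²(1 − fₕ)sₕ²/nₕ with Wₕ = Nₕ/N, N = 25073.
Tier 1: Wₕ = 0.04355283; term = 0.04355283²·(1 − 0.16117216)·4.17/176 = 3.7698919 × 10^-5.
Tier 2: Wₕ = 0.39189566; term = 0.39189566²·(1 − 0.03083656)·3.126/303 = 0.0015356219.
Tier 4: Wₕ = 0.56455151; term = 0.56455151²·(1 − 0.02599788)·1.268/368 = 0.0010696421.
Sum = 0.0026429629.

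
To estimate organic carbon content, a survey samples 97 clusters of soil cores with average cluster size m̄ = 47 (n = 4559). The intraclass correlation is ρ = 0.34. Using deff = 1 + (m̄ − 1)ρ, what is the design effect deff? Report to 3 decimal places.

16.640

deff = 1 + (47 − 1)·0.34 = 1 + 15.64 = 16.64.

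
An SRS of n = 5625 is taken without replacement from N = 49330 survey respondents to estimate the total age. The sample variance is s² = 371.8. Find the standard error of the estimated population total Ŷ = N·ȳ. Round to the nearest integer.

11938

Var(Ŷ) = N²·Var(ȳ) = N²·(1 − n/N)·s²/n.
f = 5625/49330 = 0.11402797; Var(ȳ) = 0.88597203·371.8/5625 = 0.058560782.
Var(Ŷ) = 49330² · 0.058560782 = 1.4250467 × 10^8.
SE(Ŷ) = √(1.4250467 × 10^8) = 11938.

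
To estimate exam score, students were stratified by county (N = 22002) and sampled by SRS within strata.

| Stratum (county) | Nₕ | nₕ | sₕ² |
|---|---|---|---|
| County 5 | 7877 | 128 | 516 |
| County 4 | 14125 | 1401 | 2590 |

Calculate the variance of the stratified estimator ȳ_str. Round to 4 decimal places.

Var(ȳ_str) = Σₕ Wₕ²(1 − fₕ)sₕ²/nₕ with Wₕ = Nₕ/N, N = 22002.
County 5: Wₕ = 0.35801291; term = 0.35801291²·(1 − 0.01624984)·516/128 = 0.50830212.
County 4: Wₕ = 0.64198709; term = 0.64198709²·(1 − 0.09918584)·2590/1401 = 0.68635598.
Sum = 1.1946581.

1.1947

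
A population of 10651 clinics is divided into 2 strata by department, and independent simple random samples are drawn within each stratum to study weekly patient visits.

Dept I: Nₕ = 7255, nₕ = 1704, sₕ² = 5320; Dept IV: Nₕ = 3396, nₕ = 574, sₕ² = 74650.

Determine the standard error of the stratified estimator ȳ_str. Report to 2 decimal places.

Var(ȳ_str) = Σₕ Wₕ²(1 − fₕ)sₕ²/nₕ with Wₕ = Nₕ/N, N = 10651.
Dept I: Wₕ = 0.68115670; term = 0.68115670²·(1 − 0.23487250)·5320/1704 = 1.1083321.
Dept IV: Wₕ = 0.31884330; term = 0.31884330²·(1 − 0.16902238)·74650/574 = 10.986563.
Sum = 12.094895.
SE = √(12.094895) = 3.48.

3.48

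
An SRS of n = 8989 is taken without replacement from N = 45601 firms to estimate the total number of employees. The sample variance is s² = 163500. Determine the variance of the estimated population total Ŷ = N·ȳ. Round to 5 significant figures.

Var(Ŷ) = N²·Var(ȳ) = N²·(1 − n/N)·s²/n.
f = 8989/45601 = 0.19712287; Var(ȳ) = 0.80287713·163500/8989 = 14.60345.
Var(Ŷ) = 45601² · 14.60345 = 3.0367162 × 10^10.

3.0367 × 10^10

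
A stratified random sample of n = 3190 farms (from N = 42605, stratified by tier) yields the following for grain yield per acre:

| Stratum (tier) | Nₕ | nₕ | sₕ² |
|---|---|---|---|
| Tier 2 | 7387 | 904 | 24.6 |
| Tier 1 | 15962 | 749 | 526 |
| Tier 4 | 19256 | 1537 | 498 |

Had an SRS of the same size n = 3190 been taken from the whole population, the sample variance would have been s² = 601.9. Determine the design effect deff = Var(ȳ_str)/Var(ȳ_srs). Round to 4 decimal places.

Var(ȳ_str) = Σ Wₕ²(1−fₕ)sₕ²/nₕ with Wₕ = Nₕ/42605:
  Tier 2: (7387/42605)²·(1−904/7387)·24.6/904 = 7.1794249 × 10^-4
  Tier 1: (15962/42605)²·(1−749/15962)·526/749 = 0.093947442
  Tier 4: (19256/42605)²·(1−1537/19256)·498/1537 = 0.060903131
  → Var(ȳ_str) = 0.15556852.
Var(ȳ_srs) = (1 − 3190/42605)·601.9/3190 = 0.17455594.
deff = 0.15556852 / 0.17455594 = 0.8912.

0.8912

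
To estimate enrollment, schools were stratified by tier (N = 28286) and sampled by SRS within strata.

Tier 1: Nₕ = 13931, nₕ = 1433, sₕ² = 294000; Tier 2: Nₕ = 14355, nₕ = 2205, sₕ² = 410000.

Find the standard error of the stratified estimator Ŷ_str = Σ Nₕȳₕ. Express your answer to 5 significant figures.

261060

Var(Ŷ_str) = Σₕ Nₕ²(1 − fₕ)sₕ²/nₕ.
Tier 1: 13931²·(1 − 1433/13931)·294000/1433 = 3.5721028 × 10^10.
Tier 2: 14355²·(1 − 2205/14355)·410000/2205 = 3.2430582 × 10^10.
Sum = 6.815161 × 10^10.
SE = √(6.815161 × 10^10) = 261060.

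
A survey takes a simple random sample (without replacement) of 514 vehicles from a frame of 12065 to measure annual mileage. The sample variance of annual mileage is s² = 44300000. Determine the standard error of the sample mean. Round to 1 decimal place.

Under SRS without replacement, Var(ȳ) = (1 − f)·s²/n with f = n/N = 514/12065 = 0.04260257.
Var(ȳ) = (1 − 0.04260257)·44300000/514 = 0.95739743·86186.77 = 82514.993.
SE(ȳ) = √(82514.993) = 287.3.

287.3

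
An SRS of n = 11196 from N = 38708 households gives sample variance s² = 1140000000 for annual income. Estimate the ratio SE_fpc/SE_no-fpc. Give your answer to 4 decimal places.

f = n/N = 11196/38708 = 0.28924253.
SE_no-fpc = √(s²/n) = 319.09572; SE_fpc = √((1−f)s²/n) = 269.01822.
Ratio = √(1−f) = 0.84306433.

0.8431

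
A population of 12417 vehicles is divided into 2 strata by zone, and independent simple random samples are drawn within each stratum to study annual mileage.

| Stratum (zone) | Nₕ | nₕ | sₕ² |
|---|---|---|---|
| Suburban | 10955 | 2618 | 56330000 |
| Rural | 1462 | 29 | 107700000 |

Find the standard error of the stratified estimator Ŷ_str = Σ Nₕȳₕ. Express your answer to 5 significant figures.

3.1218 × 10^6

Var(Ŷ_str) = Σₕ Nₕ²(1 − fₕ)sₕ²/nₕ.
Suburban: 10955²·(1 − 2618/10955)·56330000/2618 = 1.9651346 × 10^12.
Rural: 1462²·(1 − 29/1462)·107700000/29 = 7.7805674 × 10^12.
Sum = 9.745702 × 10^12.
SE = √(9.745702 × 10^12) = 3.1218 × 10^6.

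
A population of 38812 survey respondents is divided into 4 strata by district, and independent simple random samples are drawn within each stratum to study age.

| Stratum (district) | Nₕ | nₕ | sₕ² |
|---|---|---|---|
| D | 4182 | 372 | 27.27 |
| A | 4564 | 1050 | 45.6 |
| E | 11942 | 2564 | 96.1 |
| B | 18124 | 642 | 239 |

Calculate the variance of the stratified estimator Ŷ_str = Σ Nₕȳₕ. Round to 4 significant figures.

Var(Ŷ_str) = Σₕ Nₕ²(1 − fₕ)sₕ²/nₕ.
D: 4182²·(1 − 372/4182)·27.27/372 = 1.1680225 × 10^6.
A: 4564²·(1 − 1050/4564)·45.6/1050 = 696502.91.
E: 11942²·(1 − 2564/11942)·96.1/2564 = 4.1975189 × 10^6.
B: 18124²·(1 − 642/18124)·239/642 = 1.1795274 × 10^8.
Sum = 1.2401478 × 10^8.

1.240 × 10^8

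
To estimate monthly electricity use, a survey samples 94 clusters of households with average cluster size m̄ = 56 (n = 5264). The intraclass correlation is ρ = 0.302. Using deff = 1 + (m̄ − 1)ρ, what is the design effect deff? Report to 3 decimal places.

17.610

deff = 1 + (56 − 1)·0.302 = 1 + 16.61 = 17.61.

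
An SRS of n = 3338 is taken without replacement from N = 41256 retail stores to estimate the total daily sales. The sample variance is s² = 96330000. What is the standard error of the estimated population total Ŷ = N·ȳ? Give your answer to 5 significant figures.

Var(Ŷ) = N²·Var(ȳ) = N²·(1 − n/N)·s²/n.
f = 3338/41256 = 0.08090944; Var(ȳ) = 0.91909056·96330000/3338 = 26523.665.
Var(Ŷ) = 41256² · 26523.665 = 4.5144804 × 10^13.
SE(Ŷ) = √(4.5144804 × 10^13) = 6.7190 × 10^6.

6.7190 × 10^6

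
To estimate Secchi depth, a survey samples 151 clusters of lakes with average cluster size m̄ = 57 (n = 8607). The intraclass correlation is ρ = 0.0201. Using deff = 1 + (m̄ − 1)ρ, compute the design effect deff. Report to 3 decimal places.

2.126

deff = 1 + (57 − 1)·0.0201 = 1 + 1.1256 = 2.1256.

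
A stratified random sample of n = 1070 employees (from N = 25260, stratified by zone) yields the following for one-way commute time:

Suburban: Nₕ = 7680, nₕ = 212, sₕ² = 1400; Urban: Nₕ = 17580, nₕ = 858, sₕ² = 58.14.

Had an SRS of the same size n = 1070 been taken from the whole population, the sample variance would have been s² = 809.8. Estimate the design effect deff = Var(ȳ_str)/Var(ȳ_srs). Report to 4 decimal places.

0.8621

Var(ȳ_str) = Σ Wₕ²(1−fₕ)sₕ²/nₕ with Wₕ = Nₕ/25260:
  Suburban: (7680/25260)²·(1−212/7680)·1400/212 = 0.59359606
  Urban: (17580/25260)²·(1−858/17580)·58.14/858 = 0.031219658
  → Var(ȳ_str) = 0.62481572.
Var(ȳ_srs) = (1 − 1070/25260)·809.8/1070 = 0.72476384.
deff = 0.62481572 / 0.72476384 = 0.8621.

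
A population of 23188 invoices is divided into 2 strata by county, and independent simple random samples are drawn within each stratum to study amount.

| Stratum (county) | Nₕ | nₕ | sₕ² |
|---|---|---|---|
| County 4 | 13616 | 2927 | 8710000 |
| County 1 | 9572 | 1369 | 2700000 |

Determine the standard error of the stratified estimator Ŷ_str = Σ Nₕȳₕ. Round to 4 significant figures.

Var(Ŷ_str) = Σₕ Nₕ²(1 − fₕ)sₕ²/nₕ.
County 4: 13616²·(1 − 2927/13616)·8710000/2927 = 4.3309389 × 10^11.
County 1: 9572²·(1 − 1369/9572)·2700000/1369 = 1.5485874 × 10^11.
Sum = 5.8795263 × 10^11.
SE = √(5.8795263 × 10^11) = 766800.

766800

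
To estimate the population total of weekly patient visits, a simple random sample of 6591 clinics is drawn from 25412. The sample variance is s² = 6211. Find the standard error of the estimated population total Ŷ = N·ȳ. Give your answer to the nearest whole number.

Var(Ŷ) = N²·Var(ȳ) = N²·(1 − n/N)·s²/n.
f = 6591/25412 = 0.25936565; Var(ȳ) = 0.74063435·6211/6591 = 0.69793353.
Var(Ŷ) = 25412² · 0.69793353 = 4.5070436 × 10^8.
SE(Ŷ) = √(4.5070436 × 10^8) = 21230.

21230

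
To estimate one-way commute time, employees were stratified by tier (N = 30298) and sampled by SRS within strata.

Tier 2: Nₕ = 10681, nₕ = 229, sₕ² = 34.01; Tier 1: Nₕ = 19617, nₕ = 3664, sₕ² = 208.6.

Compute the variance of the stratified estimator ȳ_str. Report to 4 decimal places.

Var(ȳ_str) = Σₕ Wₕ²(1 − fₕ)sₕ²/nₕ with Wₕ = Nₕ/N, N = 30298.
Tier 2: Wₕ = 0.35253152; term = 0.35253152²·(1 − 0.02143994)·34.01/229 = 0.01806153.
Tier 1: Wₕ = 0.64746848; term = 0.64746848²·(1 − 0.18677678)·208.6/3664 = 0.019409121.
Sum = 0.037470651.

0.0375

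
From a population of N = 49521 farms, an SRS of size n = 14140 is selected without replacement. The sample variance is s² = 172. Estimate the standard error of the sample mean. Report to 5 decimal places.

0.09322

Under SRS without replacement, Var(ȳ) = (1 − f)·s²/n with f = n/N = 14140/49521 = 0.28553543.
Var(ȳ) = (1 − 0.28553543)·172/14140 = 0.71446457·0.012164074 = 0.0086907996.
SE(ȳ) = √(0.0086907996) = 0.09322.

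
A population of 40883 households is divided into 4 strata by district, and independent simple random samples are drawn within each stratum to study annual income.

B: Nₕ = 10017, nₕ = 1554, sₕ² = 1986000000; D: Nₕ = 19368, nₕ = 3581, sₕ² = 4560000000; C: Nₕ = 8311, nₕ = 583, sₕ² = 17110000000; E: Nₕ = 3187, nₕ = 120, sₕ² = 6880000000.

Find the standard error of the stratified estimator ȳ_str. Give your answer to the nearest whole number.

1327

Var(ȳ_str) = Σₕ Wₕ²(1 − fₕ)sₕ²/nₕ with Wₕ = Nₕ/N, N = 40883.
B: Wₕ = 0.24501627; term = 0.24501627²·(1 − 0.15513627)·1986000000/1554 = 64819.359.
D: Wₕ = 0.47374214; term = 0.47374214²·(1 − 0.18489261)·4560000000/3581 = 232948.22.
C: Wₕ = 0.20328743; term = 0.20328743²·(1 − 0.07014800)·17110000000/583 = 1.1277591 × 10^6.
E: Wₕ = 0.07795416; term = 0.07795416²·(1 − 0.03765297)·6880000000/120 = 335287.62.
Sum = 1.7608143 × 10^6.
SE = √(1.7608143 × 10^6) = 1327.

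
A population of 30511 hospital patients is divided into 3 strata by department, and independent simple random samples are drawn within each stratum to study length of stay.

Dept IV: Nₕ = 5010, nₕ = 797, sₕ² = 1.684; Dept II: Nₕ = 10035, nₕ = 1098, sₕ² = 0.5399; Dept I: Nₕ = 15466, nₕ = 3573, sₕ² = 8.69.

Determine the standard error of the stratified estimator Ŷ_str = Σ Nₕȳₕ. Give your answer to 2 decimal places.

732.16

Var(Ŷ_str) = Σₕ Nₕ²(1 − fₕ)sₕ²/nₕ.
Dept IV: 5010²·(1 − 797/5010)·1.684/797 = 44597.75.
Dept II: 10035²·(1 − 1098/10035)·0.5399/1098 = 44098.125.
Dept I: 15466²·(1 − 3573/15466)·8.69/3573 = 447359.01.
Sum = 536054.89.
SE = √(536054.89) = 732.16.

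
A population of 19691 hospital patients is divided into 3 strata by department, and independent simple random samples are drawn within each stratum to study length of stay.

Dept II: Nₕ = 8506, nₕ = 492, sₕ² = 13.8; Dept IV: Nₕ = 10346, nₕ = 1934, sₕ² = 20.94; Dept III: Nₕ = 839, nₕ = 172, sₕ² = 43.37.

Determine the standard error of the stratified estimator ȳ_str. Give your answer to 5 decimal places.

Var(ȳ_str) = Σₕ Wₕ²(1 − fₕ)sₕ²/nₕ with Wₕ = Nₕ/N, N = 19691.
Dept II: Wₕ = 0.43197400; term = 0.43197400²·(1 − 0.05784152)·13.8/492 = 0.0049312061.
Dept IV: Wₕ = 0.52541770; term = 0.52541770²·(1 − 0.18693215)·20.94/1934 = 0.0024302805.
Dept III: Wₕ = 0.04260830; term = 0.04260830²·(1 − 0.20500596)·43.37/172 = 3.6392612 × 10^-4.
Sum = 0.0077254127.
SE = √(0.0077254127) = 0.08789.

0.08789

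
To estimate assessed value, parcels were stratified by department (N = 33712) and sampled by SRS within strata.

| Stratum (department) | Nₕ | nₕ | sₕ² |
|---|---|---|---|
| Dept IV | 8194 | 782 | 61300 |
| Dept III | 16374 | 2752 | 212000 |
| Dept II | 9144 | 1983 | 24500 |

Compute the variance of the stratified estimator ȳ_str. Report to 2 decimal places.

20.02

Var(ȳ_str) = Σₕ Wₕ²(1 − fₕ)sₕ²/nₕ with Wₕ = Nₕ/N, N = 33712.
Dept IV: Wₕ = 0.24305885; term = 0.24305885²·(1 − 0.09543568)·61300/782 = 4.1890549.
Dept III: Wₕ = 0.48570242; term = 0.48570242²·(1 − 0.16807133)·212000/2752 = 15.118686.
Dept II: Wₕ = 0.27123873; term = 0.27123873²·(1 − 0.21686352)·24500/1983 = 0.71184301.
Sum = 20.019584.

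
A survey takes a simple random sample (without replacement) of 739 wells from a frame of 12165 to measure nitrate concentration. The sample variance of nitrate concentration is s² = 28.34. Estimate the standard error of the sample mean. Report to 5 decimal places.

Under SRS without replacement, Var(ȳ) = (1 − f)·s²/n with f = n/N = 739/12165 = 0.06074805.
Var(ȳ) = (1 − 0.06074805)·28.34/739 = 0.93925195·0.03834912 = 0.036019486.
SE(ȳ) = √(0.036019486) = 0.18979.

0.18979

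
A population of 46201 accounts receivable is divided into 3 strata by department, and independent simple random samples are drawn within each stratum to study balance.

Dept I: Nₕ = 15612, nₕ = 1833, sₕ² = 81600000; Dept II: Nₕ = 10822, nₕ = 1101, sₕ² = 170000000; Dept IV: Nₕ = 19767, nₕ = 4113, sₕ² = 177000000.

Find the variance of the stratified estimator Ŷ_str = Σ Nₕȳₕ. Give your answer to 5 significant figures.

Var(Ŷ_str) = Σₕ Nₕ²(1 − fₕ)sₕ²/nₕ.
Dept I: 15612²·(1 − 1833/15612)·81600000/1833 = 9.5764366 × 10^12.
Dept II: 10822²·(1 − 1101/10822)·170000000/1101 = 1.6243517 × 10^13.
Dept IV: 19767²·(1 − 4113/19767)·177000000/4113 = 1.331621 × 10^13.
Sum = 3.9136164 × 10^13.

3.9136 × 10^13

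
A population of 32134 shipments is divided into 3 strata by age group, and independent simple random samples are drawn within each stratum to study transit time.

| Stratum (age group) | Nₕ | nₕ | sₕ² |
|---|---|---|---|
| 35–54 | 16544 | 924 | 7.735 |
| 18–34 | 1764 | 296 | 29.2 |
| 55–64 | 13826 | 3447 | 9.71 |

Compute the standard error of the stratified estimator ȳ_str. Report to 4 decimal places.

0.0523

Var(ȳ_str) = Σₕ Wₕ²(1 − fₕ)sₕ²/nₕ with Wₕ = Nₕ/N, N = 32134.
35–54: Wₕ = 0.51484409; term = 0.51484409²·(1 − 0.05585106)·7.735/924 = 0.0020949821.
18–34: Wₕ = 0.05489513; term = 0.05489513²·(1 − 0.16780045)·29.2/296 = 2.4739231 × 10^-4.
55–64: Wₕ = 0.43026078; term = 0.43026078²·(1 − 0.24931289)·9.71/3447 = 3.9147175 × 10^-4.
Sum = 0.0027338462.
SE = √(0.0027338462) = 0.0523.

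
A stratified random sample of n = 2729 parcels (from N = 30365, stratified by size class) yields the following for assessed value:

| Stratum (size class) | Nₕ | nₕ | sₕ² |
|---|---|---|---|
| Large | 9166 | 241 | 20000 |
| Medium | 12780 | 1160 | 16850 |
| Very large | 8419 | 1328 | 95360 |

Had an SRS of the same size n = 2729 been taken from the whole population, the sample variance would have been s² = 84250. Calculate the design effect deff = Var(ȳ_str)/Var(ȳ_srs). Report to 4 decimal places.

Var(ȳ_str) = Σ Wₕ²(1−fₕ)sₕ²/nₕ with Wₕ = Nₕ/30365:
  Large: (9166/30365)²·(1−241/9166)·20000/241 = 7.3629942
  Medium: (12780/30365)²·(1−1160/12780)·16850/1160 = 2.33955
  Very large: (8419/30365)²·(1−1328/8419)·95360/1328 = 4.6493216
  → Var(ȳ_str) = 14.351866.
Var(ȳ_srs) = (1 − 2729/30365)·84250/2729 = 28.097538.
deff = 14.351866 / 28.097538 = 0.5108.

0.5108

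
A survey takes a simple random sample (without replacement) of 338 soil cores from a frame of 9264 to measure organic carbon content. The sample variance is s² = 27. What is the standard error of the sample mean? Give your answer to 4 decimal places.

Under SRS without replacement, Var(ȳ) = (1 − f)·s²/n with f = n/N = 338/9264 = 0.03648532.
Var(ȳ) = (1 − 0.03648532)·27/338 = 0.96351468·0.079881657 = 0.076967149.
SE(ȳ) = √(0.076967149) = 0.2774.

0.2774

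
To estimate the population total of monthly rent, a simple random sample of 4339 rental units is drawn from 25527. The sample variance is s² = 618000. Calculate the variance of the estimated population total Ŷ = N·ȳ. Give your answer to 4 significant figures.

Var(Ŷ) = N²·Var(ȳ) = N²·(1 − n/N)·s²/n.
f = 4339/25527 = 0.16997689; Var(ȳ) = 0.83002311·618000/4339 = 118.21947.
Var(Ŷ) = 25527² · 118.21947 = 7.7035085 × 10^10.

7.704 × 10^10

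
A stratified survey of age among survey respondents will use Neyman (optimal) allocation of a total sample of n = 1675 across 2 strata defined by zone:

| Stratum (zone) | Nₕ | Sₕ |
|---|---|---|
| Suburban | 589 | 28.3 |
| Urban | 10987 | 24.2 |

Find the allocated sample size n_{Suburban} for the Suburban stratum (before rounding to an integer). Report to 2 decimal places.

Neyman allocation: nₕ = n·NₕSₕ / Σⱼ NⱼSⱼ.
Σ NⱼSⱼ = 589·28.3 + 10987·24.2 = 282554.1.
n_{Suburban} = 1675·589·28.3 / 282554.1 = 98.81.

98.81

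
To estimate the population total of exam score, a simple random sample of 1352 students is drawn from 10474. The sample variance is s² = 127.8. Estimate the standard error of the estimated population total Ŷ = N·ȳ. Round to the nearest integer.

Var(Ŷ) = N²·Var(ȳ) = N²·(1 − n/N)·s²/n.
f = 1352/10474 = 0.12908154; Var(ȳ) = 0.87091846·127.8/1352 = 0.082324985.
Var(Ŷ) = 10474² · 0.082324985 = 9.0314358 × 10^6.
SE(Ŷ) = √(9.0314358 × 10^6) = 3005.

3005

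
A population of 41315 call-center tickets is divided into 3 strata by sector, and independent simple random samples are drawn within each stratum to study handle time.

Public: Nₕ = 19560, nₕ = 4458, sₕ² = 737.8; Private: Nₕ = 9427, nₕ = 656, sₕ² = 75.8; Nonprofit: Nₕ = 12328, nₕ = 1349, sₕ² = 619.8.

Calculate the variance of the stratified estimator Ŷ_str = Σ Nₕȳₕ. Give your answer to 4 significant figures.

1.206 × 10^8

Var(Ŷ_str) = Σₕ Nₕ²(1 − fₕ)sₕ²/nₕ.
Public: 19560²·(1 − 4458/19560)·737.8/4458 = 4.8887959 × 10^7.
Private: 9427²·(1 − 656/9427)·75.8/656 = 9.5540604 × 10^6.
Nonprofit: 12328²·(1 − 1349/12328)·619.8/1349 = 6.2186345 × 10^7.
Sum = 1.2062836 × 10^8.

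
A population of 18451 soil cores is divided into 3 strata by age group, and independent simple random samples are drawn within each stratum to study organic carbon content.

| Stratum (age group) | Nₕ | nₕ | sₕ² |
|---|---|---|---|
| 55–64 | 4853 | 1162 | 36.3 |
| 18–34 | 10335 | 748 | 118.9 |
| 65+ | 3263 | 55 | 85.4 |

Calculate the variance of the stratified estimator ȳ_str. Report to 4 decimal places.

0.0956

Var(ȳ_str) = Σₕ Wₕ²(1 − fₕ)sₕ²/nₕ with Wₕ = Nₕ/N, N = 18451.
55–64: Wₕ = 0.26302097; term = 0.26302097²·(1 − 0.23943952)·36.3/1162 = 0.0016436715.
18–34: Wₕ = 0.56013224; term = 0.56013224²·(1 − 0.07237542)·118.9/748 = 0.046262985.
65+: Wₕ = 0.17684678; term = 0.17684678²·(1 − 0.01685565)·85.4/55 = 0.04774268.
Sum = 0.095649337.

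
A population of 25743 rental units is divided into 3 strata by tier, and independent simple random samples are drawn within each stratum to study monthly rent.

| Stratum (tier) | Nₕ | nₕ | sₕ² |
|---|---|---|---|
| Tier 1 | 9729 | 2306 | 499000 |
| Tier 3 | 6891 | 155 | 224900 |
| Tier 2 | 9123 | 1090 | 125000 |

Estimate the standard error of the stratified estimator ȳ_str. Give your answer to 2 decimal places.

11.74

Var(ȳ_str) = Σₕ Wₕ²(1 − fₕ)sₕ²/nₕ with Wₕ = Nₕ/N, N = 25743.
Tier 1: Wₕ = 0.37792798; term = 0.37792798²·(1 − 0.23702333)·499000/2306 = 23.581455.
Tier 3: Wₕ = 0.26768442; term = 0.26768442²·(1 − 0.02249311)·224900/155 = 101.63043.
Tier 2: Wₕ = 0.35438760; term = 0.35438760²·(1 − 0.11947824)·125000/1090 = 12.681793.
Sum = 137.89368.
SE = √(137.89368) = 11.74.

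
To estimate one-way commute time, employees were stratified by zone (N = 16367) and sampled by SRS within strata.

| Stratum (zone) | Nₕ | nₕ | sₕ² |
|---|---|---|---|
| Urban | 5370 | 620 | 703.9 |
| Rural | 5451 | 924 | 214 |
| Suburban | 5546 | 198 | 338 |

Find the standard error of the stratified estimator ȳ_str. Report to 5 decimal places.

0.56431

Var(ȳ_str) = Σₕ Wₕ²(1 − fₕ)sₕ²/nₕ with Wₕ = Nₕ/N, N = 16367.
Urban: Wₕ = 0.32809922; term = 0.32809922²·(1 − 0.11545624)·703.9/620 = 0.1081058.
Rural: Wₕ = 0.33304821; term = 0.33304821²·(1 − 0.16951018)·214/924 = 0.021334885.
Suburban: Wₕ = 0.33885257; term = 0.33885257²·(1 − 0.03570141)·338/198 = 0.18900992.
Sum = 0.31845061.
SE = √(0.31845061) = 0.56431.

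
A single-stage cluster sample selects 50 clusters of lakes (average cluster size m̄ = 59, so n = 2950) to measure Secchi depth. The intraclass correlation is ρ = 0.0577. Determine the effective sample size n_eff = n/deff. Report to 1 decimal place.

678.7

deff = 1 + (59 − 1)·0.0577 = 1 + 3.3466 = 4.3466.
n_eff = 2950 / 4.3466 = 678.7.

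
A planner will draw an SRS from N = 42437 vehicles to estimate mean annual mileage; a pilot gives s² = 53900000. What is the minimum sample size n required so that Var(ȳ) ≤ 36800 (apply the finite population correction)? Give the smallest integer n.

Without fpc, n₀ = s²/D = 53900000/36800 = 1464.6739.
With fpc, (1 − n/N)·s²/n ≤ D requires n ≥ n₀/(1 + n₀/N) = 1464.6739/(1 + 1464.6739/42437) = 1415.8086.
Rounding up, n = 1416.

1416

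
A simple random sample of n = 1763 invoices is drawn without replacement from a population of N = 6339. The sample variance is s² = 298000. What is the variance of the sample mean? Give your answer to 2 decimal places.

122.02

Under SRS without replacement, Var(ȳ) = (1 − f)·s²/n with f = n/N = 1763/6339 = 0.27811958.
Var(ȳ) = (1 − 0.27811958)·298000/1763 = 0.72188042·169.03006 = 122.01949.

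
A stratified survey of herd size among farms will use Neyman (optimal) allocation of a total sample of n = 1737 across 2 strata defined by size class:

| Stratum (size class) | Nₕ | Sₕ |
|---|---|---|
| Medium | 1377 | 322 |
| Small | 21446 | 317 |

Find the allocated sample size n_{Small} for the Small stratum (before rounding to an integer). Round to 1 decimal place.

1630.6

Neyman allocation: nₕ = n·NₕSₕ / Σⱼ NⱼSⱼ.
Σ NⱼSⱼ = 1377·322 + 21446·317 = 7.241776 × 10^6.
n_{Small} = 1737·21446·317 / (7.241776 × 10^6) = 1630.6.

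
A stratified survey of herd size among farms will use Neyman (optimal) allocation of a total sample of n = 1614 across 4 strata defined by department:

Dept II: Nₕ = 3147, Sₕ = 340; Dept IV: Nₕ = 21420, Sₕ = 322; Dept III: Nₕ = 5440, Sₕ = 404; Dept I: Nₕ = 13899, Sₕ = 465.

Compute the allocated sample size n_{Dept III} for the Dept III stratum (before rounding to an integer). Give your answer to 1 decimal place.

Neyman allocation: nₕ = n·NₕSₕ / Σⱼ NⱼSⱼ.
Σ NⱼSⱼ = 3147·340 + 21420·322 + 5440·404 + 13899·465 = 1.6628015 × 10^7.
n_{Dept III} = 1614·5440·404 / (1.6628015 × 10^7) = 213.3.

213.3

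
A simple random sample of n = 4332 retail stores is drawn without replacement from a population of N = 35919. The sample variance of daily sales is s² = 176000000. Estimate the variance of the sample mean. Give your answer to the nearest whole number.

Under SRS without replacement, Var(ȳ) = (1 − f)·s²/n with f = n/N = 4332/35919 = 0.12060469.
Var(ȳ) = (1 − 0.12060469)·176000000/4332 = 0.87939531·40627.886 = 35727.972.

35728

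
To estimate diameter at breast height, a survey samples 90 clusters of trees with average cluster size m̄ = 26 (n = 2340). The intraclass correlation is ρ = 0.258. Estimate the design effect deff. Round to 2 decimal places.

deff = 1 + (26 − 1)·0.258 = 1 + 6.45 = 7.45.

7.45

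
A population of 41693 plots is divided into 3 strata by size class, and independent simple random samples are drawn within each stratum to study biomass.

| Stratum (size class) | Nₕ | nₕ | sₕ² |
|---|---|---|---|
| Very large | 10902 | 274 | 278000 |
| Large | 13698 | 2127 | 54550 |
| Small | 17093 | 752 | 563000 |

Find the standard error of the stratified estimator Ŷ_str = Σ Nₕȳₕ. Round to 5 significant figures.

Var(Ŷ_str) = Σₕ Nₕ²(1 − fₕ)sₕ²/nₕ.
Very large: 10902²·(1 − 274/10902)·278000/274 = 1.1755794 × 10^11.
Large: 13698²·(1 − 2127/13698)·54550/2127 = 4.0649511 × 10^9.
Small: 17093²·(1 − 752/17093)·563000/752 = 2.091161 × 10^11.
Sum = 3.3073899 × 10^11.
SE = √(3.3073899 × 10^11) = 575100.

575100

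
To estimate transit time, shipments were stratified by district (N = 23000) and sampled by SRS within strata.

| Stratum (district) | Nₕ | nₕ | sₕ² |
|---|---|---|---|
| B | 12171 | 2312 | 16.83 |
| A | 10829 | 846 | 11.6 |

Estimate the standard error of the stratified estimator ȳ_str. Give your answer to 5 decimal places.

0.06673

Var(ȳ_str) = Σₕ Wₕ²(1 − fₕ)sₕ²/nₕ with Wₕ = Nₕ/N, N = 23000.
B: Wₕ = 0.52917391; term = 0.52917391²·(1 − 0.18995974)·16.83/2312 = 0.0016512002.
A: Wₕ = 0.47082609; term = 0.47082609²·(1 − 0.07812356)·11.6/846 = 0.0028020855.
Sum = 0.0044532857.
SE = √(0.0044532857) = 0.06673.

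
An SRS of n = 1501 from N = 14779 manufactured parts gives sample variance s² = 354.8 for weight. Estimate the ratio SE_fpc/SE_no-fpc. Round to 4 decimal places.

0.9479

f = n/N = 1501/14779 = 0.10156303.
SE_no-fpc = √(s²/n) = 0.48618489; SE_fpc = √((1−f)s²/n) = 0.4608348.
Ratio = √(1−f) = 0.94785915.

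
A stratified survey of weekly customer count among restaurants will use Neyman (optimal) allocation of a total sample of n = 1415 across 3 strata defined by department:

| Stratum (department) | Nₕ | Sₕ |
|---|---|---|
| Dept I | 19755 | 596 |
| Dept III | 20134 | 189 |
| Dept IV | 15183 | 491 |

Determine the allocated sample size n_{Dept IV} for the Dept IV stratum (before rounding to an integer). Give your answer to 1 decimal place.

Neyman allocation: nₕ = n·NₕSₕ / Σⱼ NⱼSⱼ.
Σ NⱼSⱼ = 19755·596 + 20134·189 + 15183·491 = 2.3034159 × 10^7.
n_{Dept IV} = 1415·15183·491 / (2.3034159 × 10^7) = 458.0.

458.0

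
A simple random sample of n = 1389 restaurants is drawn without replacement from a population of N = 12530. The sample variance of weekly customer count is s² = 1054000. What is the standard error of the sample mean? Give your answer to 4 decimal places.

Under SRS without replacement, Var(ȳ) = (1 − f)·s²/n with f = n/N = 1389/12530 = 0.11085395.
Var(ȳ) = (1 − 0.11085395)·1054000/1389 = 0.88914605·758.81929 = 674.70118.
SE(ȳ) = √(674.70118) = 25.9750.

25.9750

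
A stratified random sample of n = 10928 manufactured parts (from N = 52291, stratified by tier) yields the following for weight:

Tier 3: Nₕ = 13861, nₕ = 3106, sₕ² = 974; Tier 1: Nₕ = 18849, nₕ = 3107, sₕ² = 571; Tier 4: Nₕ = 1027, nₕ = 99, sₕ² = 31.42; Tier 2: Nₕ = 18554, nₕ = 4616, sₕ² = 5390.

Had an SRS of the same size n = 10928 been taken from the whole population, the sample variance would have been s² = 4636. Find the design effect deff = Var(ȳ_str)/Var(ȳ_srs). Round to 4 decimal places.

0.4398

Var(ȳ_str) = Σ Wₕ²(1−fₕ)sₕ²/nₕ with Wₕ = Nₕ/52291:
  Tier 3: (13861/52291)²·(1−3106/13861)·974/3106 = 0.017096554
  Tier 1: (18849/52291)²·(1−3107/18849)·571/3107 = 0.01994294
  Tier 4: (1027/52291)²·(1−99/1027)·31.42/99 = 1.1062047 × 10^-4
  Tier 2: (18554/52291)²·(1−4616/18554)·5390/4616 = 0.11043509
  → Var(ȳ_str) = 0.1475852.
Var(ȳ_srs) = (1 − 10928/52291)·4636/10928 = 0.33557363.
deff = 0.1475852 / 0.33557363 = 0.4398.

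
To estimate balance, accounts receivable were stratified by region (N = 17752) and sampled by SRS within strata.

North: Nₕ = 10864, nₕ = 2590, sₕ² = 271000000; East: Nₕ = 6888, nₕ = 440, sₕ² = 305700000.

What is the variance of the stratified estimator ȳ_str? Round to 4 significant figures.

Var(ȳ_str) = Σₕ Wₕ²(1 − fₕ)sₕ²/nₕ with Wₕ = Nₕ/N, N = 17752.
North: Wₕ = 0.61198738; term = 0.61198738²·(1 − 0.23840206)·271000000/2590 = 29845.594.
East: Wₕ = 0.38801262; term = 0.38801262²·(1 − 0.06387921)·305700000/440 = 97918.861.
Sum = 127764.46.

127800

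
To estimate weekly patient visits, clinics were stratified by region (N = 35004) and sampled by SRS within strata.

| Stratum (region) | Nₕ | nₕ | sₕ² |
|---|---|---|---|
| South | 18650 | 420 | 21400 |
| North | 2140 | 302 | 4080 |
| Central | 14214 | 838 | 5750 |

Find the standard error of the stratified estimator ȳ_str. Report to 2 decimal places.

Var(ȳ_str) = Σₕ Wₕ²(1 − fₕ)sₕ²/nₕ with Wₕ = Nₕ/N, N = 35004.
South: Wₕ = 0.53279625; term = 0.53279625²·(1 − 0.02252011)·21400/420 = 14.138217.
North: Wₕ = 0.06113587; term = 0.06113587²·(1 − 0.14112150)·4080/302 = 0.043368775.
Central: Wₕ = 0.40606788; term = 0.40606788²·(1 − 0.05895596)·5750/838 = 1.0647093.
Sum = 15.246295.
SE = √(15.246295) = 3.90.

3.90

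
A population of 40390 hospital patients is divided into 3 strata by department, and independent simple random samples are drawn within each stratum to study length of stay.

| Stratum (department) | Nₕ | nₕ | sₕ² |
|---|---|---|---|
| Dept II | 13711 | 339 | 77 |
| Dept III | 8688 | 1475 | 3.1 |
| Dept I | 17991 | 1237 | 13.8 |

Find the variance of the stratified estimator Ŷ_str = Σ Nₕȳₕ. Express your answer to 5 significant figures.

Var(Ŷ_str) = Σₕ Nₕ²(1 − fₕ)sₕ²/nₕ.
Dept II: 13711²·(1 − 339/13711)·77/339 = 4.1644392 × 10^7.
Dept III: 8688²·(1 − 1475/8688)·3.1/1475 = 131705.96.
Dept I: 17991²·(1 − 1237/17991)·13.8/1237 = 3.3626619 × 10^6.
Sum = 4.513876 × 10^7.

4.5139 × 10^7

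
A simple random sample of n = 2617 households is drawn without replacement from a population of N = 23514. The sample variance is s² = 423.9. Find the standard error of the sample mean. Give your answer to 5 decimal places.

0.37941

Under SRS without replacement, Var(ȳ) = (1 − f)·s²/n with f = n/N = 2617/23514 = 0.11129540.
Var(ȳ) = (1 − 0.11129540)·423.9/2617 = 0.88870460·0.16197937 = 0.14395181.
SE(ȳ) = √(0.14395181) = 0.37941.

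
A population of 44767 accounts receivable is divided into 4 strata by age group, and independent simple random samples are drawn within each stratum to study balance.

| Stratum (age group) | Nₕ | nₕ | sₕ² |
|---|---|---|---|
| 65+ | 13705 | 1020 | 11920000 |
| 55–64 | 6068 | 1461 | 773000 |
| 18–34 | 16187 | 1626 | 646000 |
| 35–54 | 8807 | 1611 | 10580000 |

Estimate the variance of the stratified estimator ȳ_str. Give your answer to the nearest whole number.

Var(ȳ_str) = Σₕ Wₕ²(1 − fₕ)sₕ²/nₕ with Wₕ = Nₕ/N, N = 44767.
65+: Wₕ = 0.30614068; term = 0.30614068²·(1 − 0.07442539)·11920000/1020 = 1013.7471.
55–64: Wₕ = 0.13554627; term = 0.13554627²·(1 − 0.24077126)·773000/1461 = 7.3803521.
18–34: Wₕ = 0.36158331; term = 0.36158331²·(1 − 0.10045098)·646000/1626 = 46.725457.
35–54: Wₕ = 0.19672973; term = 0.19672973²·(1 − 0.18292268)·10580000/1611 = 207.67934.
Sum = 1275.5322.

1276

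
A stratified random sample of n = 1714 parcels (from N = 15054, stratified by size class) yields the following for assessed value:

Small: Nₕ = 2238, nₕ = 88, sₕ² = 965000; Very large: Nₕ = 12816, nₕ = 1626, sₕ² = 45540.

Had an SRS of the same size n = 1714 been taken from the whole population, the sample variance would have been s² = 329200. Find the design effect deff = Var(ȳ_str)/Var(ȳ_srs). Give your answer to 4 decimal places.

1.4721

Var(ȳ_str) = Σ Wₕ²(1−fₕ)sₕ²/nₕ with Wₕ = Nₕ/15054:
  Small: (2238/15054)²·(1−88/2238)·965000/88 = 232.83023
  Very large: (12816/15054)²·(1−1626/12816)·45540/1626 = 17.723572
  → Var(ȳ_str) = 250.5538.
Var(ȳ_srs) = (1 − 1714/15054)·329200/1714 = 170.1974.
deff = 250.5538 / 170.1974 = 1.4721.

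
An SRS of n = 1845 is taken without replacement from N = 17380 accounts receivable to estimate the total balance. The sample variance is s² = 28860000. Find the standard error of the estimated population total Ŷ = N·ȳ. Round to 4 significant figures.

Var(Ŷ) = N²·Var(ȳ) = N²·(1 − n/N)·s²/n.
f = 1845/17380 = 0.10615650; Var(ȳ) = 0.89384350·28860000/1845 = 13981.747.
Var(Ŷ) = 17380² · 13981.747 = 4.223388 × 10^12.
SE(Ŷ) = √(4.223388 × 10^12) = 2.055 × 10^6.

2.055 × 10^6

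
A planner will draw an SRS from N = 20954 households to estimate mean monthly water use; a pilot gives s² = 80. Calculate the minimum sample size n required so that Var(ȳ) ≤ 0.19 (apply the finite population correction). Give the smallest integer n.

Without fpc, n₀ = s²/D = 80/0.19 = 421.0526.
With fpc, (1 − n/N)·s²/n ≤ D requires n ≥ n₀/(1 + n₀/N) = 421.0526/(1 + 421.0526/20954) = 412.7586.
Rounding up, n = 413.

413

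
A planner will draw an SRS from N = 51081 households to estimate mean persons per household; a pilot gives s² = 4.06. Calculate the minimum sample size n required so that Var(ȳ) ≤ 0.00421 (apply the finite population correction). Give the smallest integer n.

947

Without fpc, n₀ = s²/D = 4.06/0.00421 = 964.3705.
With fpc, (1 − n/N)·s²/n ≤ D requires n ≥ n₀/(1 + n₀/N) = 964.3705/(1 + 964.3705/51081) = 946.5013.
Rounding up, n = 947.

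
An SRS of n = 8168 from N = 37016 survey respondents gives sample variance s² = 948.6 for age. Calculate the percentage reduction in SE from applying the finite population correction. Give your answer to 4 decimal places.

11.7198

f = n/N = 8168/37016 = 0.22066134.
SE_no-fpc = √(s²/n) = 0.34078753; SE_fpc = √((1−f)s²/n) = 0.30084778.
Ratio = √(1−f) = 0.88280160. Reduction = 100·(1 − 0.88280160) = 11.7198%.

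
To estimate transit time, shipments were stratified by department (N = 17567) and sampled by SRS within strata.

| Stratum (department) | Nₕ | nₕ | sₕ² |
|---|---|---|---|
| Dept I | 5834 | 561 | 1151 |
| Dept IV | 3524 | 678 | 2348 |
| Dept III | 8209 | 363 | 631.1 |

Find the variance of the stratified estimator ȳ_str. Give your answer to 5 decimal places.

0.67993

Var(ȳ_str) = Σₕ Wₕ²(1 − fₕ)sₕ²/nₕ with Wₕ = Nₕ/N, N = 17567.
Dept I: Wₕ = 0.33209996; term = 0.33209996²·(1 − 0.09616044)·1151/561 = 0.20452267.
Dept IV: Wₕ = 0.20060340; term = 0.20060340²·(1 − 0.19239501)·2348/678 = 0.11254961.
Dept III: Wₕ = 0.46729664; term = 0.46729664²·(1 − 0.04421976)·631.1/363 = 0.3628565.
Sum = 0.67992878.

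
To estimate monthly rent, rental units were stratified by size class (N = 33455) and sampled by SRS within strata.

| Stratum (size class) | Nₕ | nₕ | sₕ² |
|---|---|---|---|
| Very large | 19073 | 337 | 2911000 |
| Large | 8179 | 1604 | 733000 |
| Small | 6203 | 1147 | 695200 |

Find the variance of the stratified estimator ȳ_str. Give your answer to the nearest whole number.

Var(ȳ_str) = Σₕ Wₕ²(1 − fₕ)sₕ²/nₕ with Wₕ = Nₕ/N, N = 33455.
Very large: Wₕ = 0.57010910; term = 0.57010910²·(1 − 0.01766896)·2911000/337 = 2757.9483.
Large: Wₕ = 0.24447766; term = 0.24447766²·(1 − 0.19611199)·733000/1604 = 21.957026.
Small: Wₕ = 0.18541324; term = 0.18541324²·(1 − 0.18491053)·695200/1147 = 16.983732.
Sum = 2796.8891.

2797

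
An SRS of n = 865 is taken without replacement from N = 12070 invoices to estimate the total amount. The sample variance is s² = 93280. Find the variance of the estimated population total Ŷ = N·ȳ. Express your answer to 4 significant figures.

1.458 × 10^10

Var(Ŷ) = N²·Var(ȳ) = N²·(1 − n/N)·s²/n.
f = 865/12070 = 0.07166529; Var(ȳ) = 0.92833471·93280/865 = 100.1099.
Var(Ŷ) = 12070² · 100.1099 = 1.4584501 × 10^10.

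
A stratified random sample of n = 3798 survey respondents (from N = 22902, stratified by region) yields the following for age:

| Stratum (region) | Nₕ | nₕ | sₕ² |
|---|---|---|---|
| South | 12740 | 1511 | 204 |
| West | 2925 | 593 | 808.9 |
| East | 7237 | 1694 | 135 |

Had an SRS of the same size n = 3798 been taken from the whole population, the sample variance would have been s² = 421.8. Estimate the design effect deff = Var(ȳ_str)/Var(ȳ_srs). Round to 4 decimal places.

0.6548

Var(ȳ_str) = Σ Wₕ²(1−fₕ)sₕ²/nₕ with Wₕ = Nₕ/22902:
  South: (12740/22902)²·(1−1511/12740)·204/1511 = 0.036823867
  West: (2925/22902)²·(1−593/2925)·808.9/593 = 0.01773976
  East: (7237/22902)²·(1−1694/7237)·135/1694 = 0.0060950461
  → Var(ȳ_str) = 0.060658673.
Var(ȳ_srs) = (1 − 3798/22902)·421.8/3798 = 0.092640846.
deff = 0.060658673 / 0.092640846 = 0.6548.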